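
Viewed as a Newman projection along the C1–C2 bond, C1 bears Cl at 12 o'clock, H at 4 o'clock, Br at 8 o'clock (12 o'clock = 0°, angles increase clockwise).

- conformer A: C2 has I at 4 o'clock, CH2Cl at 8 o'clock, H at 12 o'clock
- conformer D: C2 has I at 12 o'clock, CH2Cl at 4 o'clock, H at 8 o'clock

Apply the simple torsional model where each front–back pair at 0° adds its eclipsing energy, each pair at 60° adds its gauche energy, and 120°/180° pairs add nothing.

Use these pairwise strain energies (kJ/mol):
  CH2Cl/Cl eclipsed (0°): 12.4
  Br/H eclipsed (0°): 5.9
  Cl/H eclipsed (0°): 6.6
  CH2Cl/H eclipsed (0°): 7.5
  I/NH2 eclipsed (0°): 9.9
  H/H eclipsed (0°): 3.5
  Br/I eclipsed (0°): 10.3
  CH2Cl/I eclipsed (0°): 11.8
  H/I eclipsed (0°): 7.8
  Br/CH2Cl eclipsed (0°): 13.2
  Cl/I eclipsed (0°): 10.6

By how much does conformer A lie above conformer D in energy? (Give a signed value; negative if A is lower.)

A is eclipsed. Cl at 0° is eclipsed with H at 0° (6.6); H at 120° is eclipsed with I at 120° (7.8); Br at 240° is eclipsed with CH2Cl at 240° (13.2). Total 27.6 kJ/mol.
D is eclipsed. Cl at 0° is eclipsed with I at 0° (10.6); H at 120° is eclipsed with CH2Cl at 120° (7.5); Br at 240° is eclipsed with H at 240° (5.9). Total 24.0 kJ/mol.
E(A) − E(D) = 27.6 − 24.0 = +3.6 kJ/mol.

+3.6 kJ/mol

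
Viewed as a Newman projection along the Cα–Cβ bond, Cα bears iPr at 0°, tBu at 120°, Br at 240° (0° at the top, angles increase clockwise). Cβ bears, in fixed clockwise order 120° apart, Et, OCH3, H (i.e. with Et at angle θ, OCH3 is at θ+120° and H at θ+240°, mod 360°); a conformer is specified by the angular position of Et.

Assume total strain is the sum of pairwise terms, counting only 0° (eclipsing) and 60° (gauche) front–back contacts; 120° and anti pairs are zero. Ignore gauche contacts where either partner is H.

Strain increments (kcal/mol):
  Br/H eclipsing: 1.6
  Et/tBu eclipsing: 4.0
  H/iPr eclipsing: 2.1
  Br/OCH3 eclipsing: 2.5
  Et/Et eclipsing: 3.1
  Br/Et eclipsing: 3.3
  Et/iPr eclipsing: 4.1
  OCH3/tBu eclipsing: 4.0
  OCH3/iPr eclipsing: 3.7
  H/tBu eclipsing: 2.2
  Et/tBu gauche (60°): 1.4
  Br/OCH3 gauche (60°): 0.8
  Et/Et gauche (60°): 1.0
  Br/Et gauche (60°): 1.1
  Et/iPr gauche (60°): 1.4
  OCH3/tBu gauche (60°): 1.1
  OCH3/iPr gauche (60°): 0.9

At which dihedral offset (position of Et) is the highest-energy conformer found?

0°

Et at 0° (eclipsed): iPr–Et eclipsed, tBu–OCH3 eclipsed, Br–H eclipsed; 4.1 + 4.0 + 1.6 = 9.7 kcal/mol.
Et at 60° (staggered): iPr–Et gauche, tBu–Et gauche, tBu–OCH3 gauche, Br–OCH3 gauche; 1.4 + 1.4 + 1.1 + 0.8 = 4.7 kcal/mol.
Et at 120° (eclipsed): iPr–H eclipsed, tBu–Et eclipsed, Br–OCH3 eclipsed; 2.1 + 4.0 + 2.5 = 8.6 kcal/mol.
Et at 180° (staggered): iPr–OCH3 gauche, tBu–Et gauche, Br–Et gauche, Br–OCH3 gauche; 0.9 + 1.4 + 1.1 + 0.8 = 4.2 kcal/mol.
Et at 240° (eclipsed): iPr–OCH3 eclipsed, tBu–H eclipsed, Br–Et eclipsed; 3.7 + 2.2 + 3.3 = 9.2 kcal/mol.
Et at 300° (staggered): iPr–Et gauche, iPr–OCH3 gauche, tBu–OCH3 gauche, Br–Et gauche; 1.4 + 0.9 + 1.1 + 1.1 = 4.5 kcal/mol.
The maximum (9.7 kcal/mol) occurs with Et at 0°.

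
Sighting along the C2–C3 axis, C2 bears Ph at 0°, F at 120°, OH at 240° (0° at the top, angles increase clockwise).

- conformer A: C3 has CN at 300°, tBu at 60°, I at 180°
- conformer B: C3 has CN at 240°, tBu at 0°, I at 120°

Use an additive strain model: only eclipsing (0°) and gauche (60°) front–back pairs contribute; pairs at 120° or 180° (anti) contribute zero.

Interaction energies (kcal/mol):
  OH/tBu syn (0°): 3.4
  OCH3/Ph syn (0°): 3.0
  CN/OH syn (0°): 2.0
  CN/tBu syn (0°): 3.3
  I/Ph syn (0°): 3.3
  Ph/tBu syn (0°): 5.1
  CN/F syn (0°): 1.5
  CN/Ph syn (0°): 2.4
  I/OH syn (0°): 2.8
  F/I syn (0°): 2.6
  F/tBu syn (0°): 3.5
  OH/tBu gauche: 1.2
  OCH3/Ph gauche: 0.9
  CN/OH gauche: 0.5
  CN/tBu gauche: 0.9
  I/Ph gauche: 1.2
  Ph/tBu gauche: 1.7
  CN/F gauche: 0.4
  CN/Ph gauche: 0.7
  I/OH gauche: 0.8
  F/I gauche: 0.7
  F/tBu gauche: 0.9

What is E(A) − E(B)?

-4.4 kcal/mol

A (staggered): Ph(0°)/CN(300°) gauche 0.7; Ph(0°)/tBu(60°) gauche 1.7; F(120°)/tBu(60°) gauche 0.9; F(120°)/I(180°) gauche 0.7; OH(240°)/CN(300°) gauche 0.5; OH(240°)/I(180°) gauche 0.8 → 5.3 kcal/mol.
B (eclipsed): Ph(0°)/tBu(0°) eclipsed 5.1; F(120°)/I(120°) eclipsed 2.6; OH(240°)/CN(240°) eclipsed 2.0 → 9.7 kcal/mol.
E(A) − E(B) = 5.3 − 9.7 = -4.4 kcal/mol.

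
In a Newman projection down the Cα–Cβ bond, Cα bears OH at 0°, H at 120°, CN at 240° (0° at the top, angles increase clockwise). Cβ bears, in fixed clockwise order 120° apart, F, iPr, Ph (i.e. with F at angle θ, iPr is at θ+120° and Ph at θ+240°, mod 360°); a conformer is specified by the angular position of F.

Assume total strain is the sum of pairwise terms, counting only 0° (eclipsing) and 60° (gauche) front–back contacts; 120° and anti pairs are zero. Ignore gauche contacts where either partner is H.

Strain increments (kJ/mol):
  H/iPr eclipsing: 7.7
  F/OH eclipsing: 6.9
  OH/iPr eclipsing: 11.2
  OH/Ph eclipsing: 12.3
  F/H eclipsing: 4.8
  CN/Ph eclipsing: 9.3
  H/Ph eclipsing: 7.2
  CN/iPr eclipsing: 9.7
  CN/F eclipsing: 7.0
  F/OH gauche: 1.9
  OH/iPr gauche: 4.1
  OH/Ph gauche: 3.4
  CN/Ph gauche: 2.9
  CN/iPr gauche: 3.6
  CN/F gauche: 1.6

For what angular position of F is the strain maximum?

120°

F at 0° (eclipsed): OH(0°)/F(0°) eclipsed 6.9; H(120°)/iPr(120°) eclipsed 7.7; CN(240°)/Ph(240°) eclipsed 9.3 → 23.9 kJ/mol.
F at 60° (staggered): OH(0°)/F(60°) gauche 1.9; OH(0°)/Ph(300°) gauche 3.4; CN(240°)/iPr(180°) gauche 3.6; CN(240°)/Ph(300°) gauche 2.9 → 11.8 kJ/mol.
F at 120° (eclipsed): OH(0°)/Ph(0°) eclipsed 12.3; H(120°)/F(120°) eclipsed 4.8; CN(240°)/iPr(240°) eclipsed 9.7 → 26.8 kJ/mol.
F at 180° (staggered): OH(0°)/iPr(300°) gauche 4.1; OH(0°)/Ph(60°) gauche 3.4; CN(240°)/F(180°) gauche 1.6; CN(240°)/iPr(300°) gauche 3.6 → 12.7 kJ/mol.
F at 240° (eclipsed): OH(0°)/iPr(0°) eclipsed 11.2; H(120°)/Ph(120°) eclipsed 7.2; CN(240°)/F(240°) eclipsed 7.0 → 25.4 kJ/mol.
F at 300° (staggered): OH(0°)/F(300°) gauche 1.9; OH(0°)/iPr(60°) gauche 4.1; CN(240°)/F(300°) gauche 1.6; CN(240°)/Ph(180°) gauche 2.9 → 10.5 kJ/mol.
The maximum (26.8 kJ/mol) occurs with F at 120°.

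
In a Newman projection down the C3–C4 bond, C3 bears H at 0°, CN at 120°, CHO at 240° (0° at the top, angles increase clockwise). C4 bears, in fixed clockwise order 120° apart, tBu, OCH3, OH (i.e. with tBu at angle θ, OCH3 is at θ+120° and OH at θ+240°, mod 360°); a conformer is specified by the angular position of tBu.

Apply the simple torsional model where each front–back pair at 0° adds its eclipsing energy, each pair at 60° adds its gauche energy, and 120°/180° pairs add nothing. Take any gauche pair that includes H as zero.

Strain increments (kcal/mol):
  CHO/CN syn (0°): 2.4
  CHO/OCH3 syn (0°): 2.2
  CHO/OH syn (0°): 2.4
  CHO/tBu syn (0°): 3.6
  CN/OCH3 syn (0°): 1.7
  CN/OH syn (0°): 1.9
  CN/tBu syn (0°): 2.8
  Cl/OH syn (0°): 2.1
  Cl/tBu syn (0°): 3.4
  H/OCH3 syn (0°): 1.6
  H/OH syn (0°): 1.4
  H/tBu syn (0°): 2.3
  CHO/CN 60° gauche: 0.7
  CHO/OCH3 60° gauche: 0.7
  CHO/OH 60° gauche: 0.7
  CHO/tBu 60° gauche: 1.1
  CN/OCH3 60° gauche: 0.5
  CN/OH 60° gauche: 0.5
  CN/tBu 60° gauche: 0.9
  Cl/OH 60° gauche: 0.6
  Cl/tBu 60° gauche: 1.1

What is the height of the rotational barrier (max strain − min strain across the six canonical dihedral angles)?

4.3 kcal/mol

tBu at 0° is eclipsed. H at 0° is eclipsed with tBu at 0° (2.3); CN at 120° is eclipsed with OCH3 at 120° (1.7); CHO at 240° is eclipsed with OH at 240° (2.4). Total 6.4 kcal/mol.
tBu at 60° is staggered. CN at 120° is gauche with tBu at 60° (0.9); CN at 120° is gauche with OCH3 at 180° (0.5); CHO at 240° is gauche with OCH3 at 180° (0.7); CHO at 240° is gauche with OH at 300° (0.7). Total 2.8 kcal/mol.
tBu at 120° is eclipsed. H at 0° is eclipsed with OH at 0° (1.4); CN at 120° is eclipsed with tBu at 120° (2.8); CHO at 240° is eclipsed with OCH3 at 240° (2.2). Total 6.4 kcal/mol.
tBu at 180° is staggered. CN at 120° is gauche with tBu at 180° (0.9); CN at 120° is gauche with OH at 60° (0.5); CHO at 240° is gauche with tBu at 180° (1.1); CHO at 240° is gauche with OCH3 at 300° (0.7). Total 3.2 kcal/mol.
tBu at 240° is eclipsed. H at 0° is eclipsed with OCH3 at 0° (1.6); CN at 120° is eclipsed with OH at 120° (1.9); CHO at 240° is eclipsed with tBu at 240° (3.6). Total 7.1 kcal/mol.
tBu at 300° is staggered. CN at 120° is gauche with OCH3 at 60° (0.5); CN at 120° is gauche with OH at 180° (0.5); CHO at 240° is gauche with tBu at 300° (1.1); CHO at 240° is gauche with OH at 180° (0.7). Total 2.8 kcal/mol.
Max at 240° (7.1 kcal/mol), min at 60° (2.8 kcal/mol); barrier = 4.3 kcal/mol.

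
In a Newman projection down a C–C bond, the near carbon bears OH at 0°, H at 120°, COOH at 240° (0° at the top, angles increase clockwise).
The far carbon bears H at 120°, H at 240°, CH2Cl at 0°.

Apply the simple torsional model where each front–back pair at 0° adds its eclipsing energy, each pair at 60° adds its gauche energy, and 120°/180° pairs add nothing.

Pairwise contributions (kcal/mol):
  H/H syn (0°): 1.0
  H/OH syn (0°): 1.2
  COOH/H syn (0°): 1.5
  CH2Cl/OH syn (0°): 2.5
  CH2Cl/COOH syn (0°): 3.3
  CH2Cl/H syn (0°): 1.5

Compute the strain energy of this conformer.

This conformer is eclipsed. OH at 0° is eclipsed with CH2Cl at 0° (2.5); H at 120° is eclipsed with H at 120° (1.0); COOH at 240° is eclipsed with H at 240° (1.5). Total 5.0 kcal/mol.

5.0 kcal/mol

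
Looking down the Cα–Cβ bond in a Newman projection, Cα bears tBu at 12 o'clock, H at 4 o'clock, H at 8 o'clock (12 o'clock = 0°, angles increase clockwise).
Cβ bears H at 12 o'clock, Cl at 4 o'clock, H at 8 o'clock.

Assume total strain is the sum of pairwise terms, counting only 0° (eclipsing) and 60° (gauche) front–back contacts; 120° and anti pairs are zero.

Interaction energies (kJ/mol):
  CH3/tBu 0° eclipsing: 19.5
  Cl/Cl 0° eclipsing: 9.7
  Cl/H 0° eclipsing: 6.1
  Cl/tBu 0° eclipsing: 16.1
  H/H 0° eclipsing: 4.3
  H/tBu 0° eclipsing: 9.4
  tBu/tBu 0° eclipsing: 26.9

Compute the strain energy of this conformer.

19.8 kJ/mol

This conformer (eclipsed): tBu(0°)/H(0°) eclipsed 9.4; H(120°)/Cl(120°) eclipsed 6.1; H(240°)/H(240°) eclipsed 4.3 → 19.8 kJ/mol.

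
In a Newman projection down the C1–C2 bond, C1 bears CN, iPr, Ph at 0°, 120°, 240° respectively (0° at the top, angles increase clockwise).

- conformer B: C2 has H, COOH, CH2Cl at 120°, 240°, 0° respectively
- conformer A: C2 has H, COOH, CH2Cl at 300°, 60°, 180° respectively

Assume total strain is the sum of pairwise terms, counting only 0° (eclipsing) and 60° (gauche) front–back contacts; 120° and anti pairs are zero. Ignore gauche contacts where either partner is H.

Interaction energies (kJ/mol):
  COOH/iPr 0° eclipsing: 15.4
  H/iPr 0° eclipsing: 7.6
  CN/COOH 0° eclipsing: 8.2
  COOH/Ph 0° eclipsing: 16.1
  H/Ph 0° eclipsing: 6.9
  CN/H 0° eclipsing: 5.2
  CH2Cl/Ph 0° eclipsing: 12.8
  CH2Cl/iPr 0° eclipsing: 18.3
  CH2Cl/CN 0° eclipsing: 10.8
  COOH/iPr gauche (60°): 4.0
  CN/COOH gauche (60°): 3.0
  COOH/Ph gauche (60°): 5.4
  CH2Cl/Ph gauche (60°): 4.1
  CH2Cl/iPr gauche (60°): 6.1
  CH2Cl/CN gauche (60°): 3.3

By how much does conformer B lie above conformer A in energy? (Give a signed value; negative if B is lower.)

B is eclipsed. CN at 0° is eclipsed with CH2Cl at 0° (10.8); iPr at 120° is eclipsed with H at 120° (7.6); Ph at 240° is eclipsed with COOH at 240° (16.1). Total 34.5 kJ/mol.
A is staggered. CN at 0° is gauche with COOH at 60° (3.0); iPr at 120° is gauche with COOH at 60° (4.0); iPr at 120° is gauche with CH2Cl at 180° (6.1); Ph at 240° is gauche with CH2Cl at 180° (4.1). Total 17.2 kJ/mol.
E(B) − E(A) = 34.5 − 17.2 = +17.3 kJ/mol.

+17.3 kJ/mol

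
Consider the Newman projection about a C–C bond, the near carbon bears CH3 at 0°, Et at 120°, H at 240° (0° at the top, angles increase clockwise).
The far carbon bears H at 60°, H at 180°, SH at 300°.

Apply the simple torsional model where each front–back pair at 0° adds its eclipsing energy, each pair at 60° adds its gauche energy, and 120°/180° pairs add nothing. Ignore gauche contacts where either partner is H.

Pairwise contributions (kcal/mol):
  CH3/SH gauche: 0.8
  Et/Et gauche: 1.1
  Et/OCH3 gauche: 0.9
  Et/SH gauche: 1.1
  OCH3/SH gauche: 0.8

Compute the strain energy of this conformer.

This conformer (staggered): CH3(0°)/SH(300°) gauche 0.8 → 0.8 kcal/mol.

0.8 kcal/mol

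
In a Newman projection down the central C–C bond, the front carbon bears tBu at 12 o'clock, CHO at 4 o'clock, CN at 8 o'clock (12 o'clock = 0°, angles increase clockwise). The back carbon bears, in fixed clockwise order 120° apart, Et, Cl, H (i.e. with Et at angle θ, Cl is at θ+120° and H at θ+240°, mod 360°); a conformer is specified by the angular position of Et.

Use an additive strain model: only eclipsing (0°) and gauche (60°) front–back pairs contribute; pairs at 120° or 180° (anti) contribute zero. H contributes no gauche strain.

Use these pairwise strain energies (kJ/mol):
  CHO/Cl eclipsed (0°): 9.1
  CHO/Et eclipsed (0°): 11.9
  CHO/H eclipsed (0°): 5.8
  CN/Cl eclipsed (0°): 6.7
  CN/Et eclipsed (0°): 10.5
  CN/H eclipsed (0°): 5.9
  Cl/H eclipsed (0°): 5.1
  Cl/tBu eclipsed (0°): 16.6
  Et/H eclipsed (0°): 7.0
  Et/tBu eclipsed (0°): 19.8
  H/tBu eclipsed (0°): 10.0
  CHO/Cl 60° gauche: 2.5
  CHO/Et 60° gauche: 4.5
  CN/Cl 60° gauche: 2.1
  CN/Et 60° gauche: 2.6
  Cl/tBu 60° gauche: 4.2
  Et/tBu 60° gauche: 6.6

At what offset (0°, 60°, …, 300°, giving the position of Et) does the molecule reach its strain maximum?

0°

Et at 0° (eclipsed): tBu(0°)/Et(0°) eclipsed 19.8; CHO(120°)/Cl(120°) eclipsed 9.1; CN(240°)/H(240°) eclipsed 5.9 → 34.8 kJ/mol.
Et at 60° (staggered): tBu(0°)/Et(60°) gauche 6.6; CHO(120°)/Et(60°) gauche 4.5; CHO(120°)/Cl(180°) gauche 2.5; CN(240°)/Cl(180°) gauche 2.1 → 15.7 kJ/mol.
Et at 120° (eclipsed): tBu(0°)/H(0°) eclipsed 10.0; CHO(120°)/Et(120°) eclipsed 11.9; CN(240°)/Cl(240°) eclipsed 6.7 → 28.6 kJ/mol.
Et at 180° (staggered): tBu(0°)/Cl(300°) gauche 4.2; CHO(120°)/Et(180°) gauche 4.5; CN(240°)/Et(180°) gauche 2.6; CN(240°)/Cl(300°) gauche 2.1 → 13.4 kJ/mol.
Et at 240° (eclipsed): tBu(0°)/Cl(0°) eclipsed 16.6; CHO(120°)/H(120°) eclipsed 5.8; CN(240°)/Et(240°) eclipsed 10.5 → 32.9 kJ/mol.
Et at 300° (staggered): tBu(0°)/Et(300°) gauche 6.6; tBu(0°)/Cl(60°) gauche 4.2; CHO(120°)/Cl(60°) gauche 2.5; CN(240°)/Et(300°) gauche 2.6 → 15.9 kJ/mol.
The maximum (34.8 kJ/mol) occurs with Et at 0°.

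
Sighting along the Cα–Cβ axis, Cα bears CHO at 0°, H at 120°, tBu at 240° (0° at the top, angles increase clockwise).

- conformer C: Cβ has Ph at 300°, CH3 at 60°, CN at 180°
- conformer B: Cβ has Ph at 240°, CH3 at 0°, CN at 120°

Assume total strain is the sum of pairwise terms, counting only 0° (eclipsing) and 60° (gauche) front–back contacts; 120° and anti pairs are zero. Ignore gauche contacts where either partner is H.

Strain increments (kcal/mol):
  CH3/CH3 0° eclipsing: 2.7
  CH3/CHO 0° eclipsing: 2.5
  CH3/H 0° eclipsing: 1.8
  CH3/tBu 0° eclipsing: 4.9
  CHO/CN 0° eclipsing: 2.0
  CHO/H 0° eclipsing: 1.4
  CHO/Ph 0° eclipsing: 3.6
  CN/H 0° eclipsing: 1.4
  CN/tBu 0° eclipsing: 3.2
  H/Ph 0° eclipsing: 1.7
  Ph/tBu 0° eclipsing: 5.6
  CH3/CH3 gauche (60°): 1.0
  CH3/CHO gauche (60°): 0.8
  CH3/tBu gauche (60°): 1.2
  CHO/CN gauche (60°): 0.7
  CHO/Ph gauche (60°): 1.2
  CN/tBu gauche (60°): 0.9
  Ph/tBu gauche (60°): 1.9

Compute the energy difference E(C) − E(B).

C (staggered): CHO–Ph gauche, CHO–CH3 gauche, tBu–Ph gauche, tBu–CN gauche; 1.2 + 0.8 + 1.9 + 0.9 = 4.8 kcal/mol.
B (eclipsed): CHO–CH3 eclipsed, H–CN eclipsed, tBu–Ph eclipsed; 2.5 + 1.4 + 5.6 = 9.5 kcal/mol.
E(C) − E(B) = 4.8 − 9.5 = -4.7 kcal/mol.

-4.7 kcal/mol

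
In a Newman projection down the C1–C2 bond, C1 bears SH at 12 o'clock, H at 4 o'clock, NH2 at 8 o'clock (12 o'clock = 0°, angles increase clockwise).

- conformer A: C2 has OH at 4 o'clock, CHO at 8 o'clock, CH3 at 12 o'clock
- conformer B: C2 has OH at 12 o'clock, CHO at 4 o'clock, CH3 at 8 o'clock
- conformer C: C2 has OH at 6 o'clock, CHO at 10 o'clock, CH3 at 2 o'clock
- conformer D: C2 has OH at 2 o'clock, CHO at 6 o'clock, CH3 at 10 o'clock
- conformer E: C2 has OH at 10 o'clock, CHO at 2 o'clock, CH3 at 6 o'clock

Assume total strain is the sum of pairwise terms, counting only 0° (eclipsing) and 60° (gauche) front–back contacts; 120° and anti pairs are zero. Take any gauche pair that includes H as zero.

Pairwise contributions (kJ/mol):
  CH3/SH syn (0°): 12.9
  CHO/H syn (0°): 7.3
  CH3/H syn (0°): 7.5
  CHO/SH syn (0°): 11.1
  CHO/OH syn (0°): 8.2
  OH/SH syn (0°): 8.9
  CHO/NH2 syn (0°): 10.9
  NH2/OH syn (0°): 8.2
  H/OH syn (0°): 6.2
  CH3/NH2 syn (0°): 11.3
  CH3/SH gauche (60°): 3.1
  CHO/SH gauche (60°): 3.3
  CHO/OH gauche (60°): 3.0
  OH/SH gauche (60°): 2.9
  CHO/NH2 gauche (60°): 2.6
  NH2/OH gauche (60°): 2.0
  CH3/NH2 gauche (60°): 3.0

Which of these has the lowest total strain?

A (eclipsed): SH–CH3 eclipsed, H–OH eclipsed, NH2–CHO eclipsed; 12.9 + 6.2 + 10.9 = 30.0 kJ/mol.
B (eclipsed): SH–OH eclipsed, H–CHO eclipsed, NH2–CH3 eclipsed; 8.9 + 7.3 + 11.3 = 27.5 kJ/mol.
C (staggered): SH–CHO gauche, SH–CH3 gauche, NH2–OH gauche, NH2–CHO gauche; 3.3 + 3.1 + 2.0 + 2.6 = 11.0 kJ/mol.
D (staggered): SH–OH gauche, SH–CH3 gauche, NH2–CHO gauche, NH2–CH3 gauche; 2.9 + 3.1 + 2.6 + 3.0 = 11.6 kJ/mol.
E (staggered): SH–OH gauche, SH–CHO gauche, NH2–OH gauche, NH2–CH3 gauche; 2.9 + 3.3 + 2.0 + 3.0 = 11.2 kJ/mol.
C has the lowest total (11.0 kJ/mol).

C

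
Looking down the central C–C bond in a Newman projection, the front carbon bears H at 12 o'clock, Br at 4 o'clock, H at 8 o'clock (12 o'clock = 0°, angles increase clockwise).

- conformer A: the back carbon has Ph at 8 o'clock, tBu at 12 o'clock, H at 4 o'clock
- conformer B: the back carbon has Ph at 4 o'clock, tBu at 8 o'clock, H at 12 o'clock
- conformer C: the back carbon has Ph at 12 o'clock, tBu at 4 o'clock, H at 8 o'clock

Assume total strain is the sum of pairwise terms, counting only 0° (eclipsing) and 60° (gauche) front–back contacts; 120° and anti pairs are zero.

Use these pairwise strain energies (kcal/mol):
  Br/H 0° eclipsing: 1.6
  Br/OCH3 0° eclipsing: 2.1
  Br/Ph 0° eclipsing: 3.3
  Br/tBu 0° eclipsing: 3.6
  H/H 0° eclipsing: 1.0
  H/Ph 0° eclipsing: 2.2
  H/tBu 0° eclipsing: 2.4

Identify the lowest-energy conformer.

A

A (eclipsed): H(0°)/tBu(0°) eclipsed 2.4; Br(120°)/H(120°) eclipsed 1.6; H(240°)/Ph(240°) eclipsed 2.2 → 6.2 kcal/mol.
B (eclipsed): H(0°)/H(0°) eclipsed 1.0; Br(120°)/Ph(120°) eclipsed 3.3; H(240°)/tBu(240°) eclipsed 2.4 → 6.7 kcal/mol.
C (eclipsed): H(0°)/Ph(0°) eclipsed 2.2; Br(120°)/tBu(120°) eclipsed 3.6; H(240°)/H(240°) eclipsed 1.0 → 6.8 kcal/mol.
A has the lowest total (6.2 kcal/mol).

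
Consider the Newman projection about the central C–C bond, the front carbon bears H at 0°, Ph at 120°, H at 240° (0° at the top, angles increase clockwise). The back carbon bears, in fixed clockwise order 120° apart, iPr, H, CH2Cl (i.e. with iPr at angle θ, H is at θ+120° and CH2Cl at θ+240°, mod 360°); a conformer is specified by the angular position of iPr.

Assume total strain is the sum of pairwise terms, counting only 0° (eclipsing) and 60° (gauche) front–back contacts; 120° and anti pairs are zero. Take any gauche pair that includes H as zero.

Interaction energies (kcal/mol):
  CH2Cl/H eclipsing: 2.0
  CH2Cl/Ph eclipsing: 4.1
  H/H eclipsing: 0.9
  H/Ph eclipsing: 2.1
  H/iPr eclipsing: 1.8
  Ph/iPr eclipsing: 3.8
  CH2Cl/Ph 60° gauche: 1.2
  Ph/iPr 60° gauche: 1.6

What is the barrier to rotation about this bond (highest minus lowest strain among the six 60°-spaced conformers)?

iPr at 0° is eclipsed. H at 0° is eclipsed with iPr at 0° (1.8); Ph at 120° is eclipsed with H at 120° (2.1); H at 240° is eclipsed with CH2Cl at 240° (2.0). Total 5.9 kcal/mol.
iPr at 60° is staggered. Ph at 120° is gauche with iPr at 60° (1.6). Total 1.6 kcal/mol.
iPr at 120° is eclipsed. H at 0° is eclipsed with CH2Cl at 0° (2.0); Ph at 120° is eclipsed with iPr at 120° (3.8); H at 240° is eclipsed with H at 240° (0.9). Total 6.7 kcal/mol.
iPr at 180° is staggered. Ph at 120° is gauche with iPr at 180° (1.6); Ph at 120° is gauche with CH2Cl at 60° (1.2). Total 2.8 kcal/mol.
iPr at 240° is eclipsed. H at 0° is eclipsed with H at 0° (0.9); Ph at 120° is eclipsed with CH2Cl at 120° (4.1); H at 240° is eclipsed with iPr at 240° (1.8). Total 6.8 kcal/mol.
iPr at 300° is staggered. Ph at 120° is gauche with CH2Cl at 180° (1.2). Total 1.2 kcal/mol.
Max at 240° (6.8 kcal/mol), min at 300° (1.2 kcal/mol); barrier = 5.6 kcal/mol.

5.6 kcal/mol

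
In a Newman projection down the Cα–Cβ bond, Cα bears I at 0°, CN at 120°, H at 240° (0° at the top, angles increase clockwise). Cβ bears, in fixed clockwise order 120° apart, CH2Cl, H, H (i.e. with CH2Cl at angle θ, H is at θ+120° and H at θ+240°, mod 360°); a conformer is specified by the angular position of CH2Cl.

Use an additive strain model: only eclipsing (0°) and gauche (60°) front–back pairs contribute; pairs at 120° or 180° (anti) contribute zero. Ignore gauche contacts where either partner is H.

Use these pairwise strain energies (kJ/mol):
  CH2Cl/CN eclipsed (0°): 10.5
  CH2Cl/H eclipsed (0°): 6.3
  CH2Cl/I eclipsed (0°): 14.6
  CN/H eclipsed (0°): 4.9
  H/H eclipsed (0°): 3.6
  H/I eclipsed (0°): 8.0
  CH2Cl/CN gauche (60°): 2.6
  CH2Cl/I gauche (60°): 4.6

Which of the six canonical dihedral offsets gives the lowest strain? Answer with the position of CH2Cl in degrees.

180°

CH2Cl at 0° (eclipsed): I(0°)/CH2Cl(0°) eclipsed 14.6; CN(120°)/H(120°) eclipsed 4.9; H(240°)/H(240°) eclipsed 3.6 → 23.1 kJ/mol.
CH2Cl at 60° (staggered): I(0°)/CH2Cl(60°) gauche 4.6; CN(120°)/CH2Cl(60°) gauche 2.6 → 7.2 kJ/mol.
CH2Cl at 120° (eclipsed): I(0°)/H(0°) eclipsed 8.0; CN(120°)/CH2Cl(120°) eclipsed 10.5; H(240°)/H(240°) eclipsed 3.6 → 22.1 kJ/mol.
CH2Cl at 180° (staggered): CN(120°)/CH2Cl(180°) gauche 2.6 → 2.6 kJ/mol.
CH2Cl at 240° (eclipsed): I(0°)/H(0°) eclipsed 8.0; CN(120°)/H(120°) eclipsed 4.9; H(240°)/CH2Cl(240°) eclipsed 6.3 → 19.2 kJ/mol.
CH2Cl at 300° (staggered): I(0°)/CH2Cl(300°) gauche 4.6 → 4.6 kJ/mol.
The minimum (2.6 kJ/mol) occurs with CH2Cl at 180°.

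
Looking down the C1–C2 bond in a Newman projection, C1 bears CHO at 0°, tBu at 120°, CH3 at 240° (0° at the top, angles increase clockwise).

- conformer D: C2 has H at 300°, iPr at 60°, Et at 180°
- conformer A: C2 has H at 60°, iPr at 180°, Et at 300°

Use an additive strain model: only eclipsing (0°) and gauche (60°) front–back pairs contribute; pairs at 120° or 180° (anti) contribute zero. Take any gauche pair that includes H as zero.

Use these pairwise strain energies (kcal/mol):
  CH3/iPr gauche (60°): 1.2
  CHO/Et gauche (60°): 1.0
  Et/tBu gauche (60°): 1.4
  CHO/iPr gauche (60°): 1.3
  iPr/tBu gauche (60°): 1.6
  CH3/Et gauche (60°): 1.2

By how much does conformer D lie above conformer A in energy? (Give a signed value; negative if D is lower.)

+0.5 kcal/mol

D is staggered. CHO at 0° is gauche with iPr at 60° (1.3); tBu at 120° is gauche with iPr at 60° (1.6); tBu at 120° is gauche with Et at 180° (1.4); CH3 at 240° is gauche with Et at 180° (1.2). Total 5.5 kcal/mol.
A is staggered. CHO at 0° is gauche with Et at 300° (1.0); tBu at 120° is gauche with iPr at 180° (1.6); CH3 at 240° is gauche with iPr at 180° (1.2); CH3 at 240° is gauche with Et at 300° (1.2). Total 5.0 kcal/mol.
E(D) − E(A) = 5.5 − 5.0 = +0.5 kcal/mol.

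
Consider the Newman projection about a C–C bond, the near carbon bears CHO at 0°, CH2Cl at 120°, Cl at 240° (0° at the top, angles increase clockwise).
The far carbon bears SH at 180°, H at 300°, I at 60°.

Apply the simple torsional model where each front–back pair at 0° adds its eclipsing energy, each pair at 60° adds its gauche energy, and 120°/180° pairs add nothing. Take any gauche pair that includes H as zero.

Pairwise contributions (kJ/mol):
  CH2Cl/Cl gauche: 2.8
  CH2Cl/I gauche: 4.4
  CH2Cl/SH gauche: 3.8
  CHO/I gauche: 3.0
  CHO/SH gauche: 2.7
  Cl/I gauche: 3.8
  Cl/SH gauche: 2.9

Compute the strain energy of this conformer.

14.1 kJ/mol

This conformer (staggered): CHO–I gauche, CH2Cl–SH gauche, CH2Cl–I gauche, Cl–SH gauche; 3.0 + 3.8 + 4.4 + 2.9 = 14.1 kJ/mol.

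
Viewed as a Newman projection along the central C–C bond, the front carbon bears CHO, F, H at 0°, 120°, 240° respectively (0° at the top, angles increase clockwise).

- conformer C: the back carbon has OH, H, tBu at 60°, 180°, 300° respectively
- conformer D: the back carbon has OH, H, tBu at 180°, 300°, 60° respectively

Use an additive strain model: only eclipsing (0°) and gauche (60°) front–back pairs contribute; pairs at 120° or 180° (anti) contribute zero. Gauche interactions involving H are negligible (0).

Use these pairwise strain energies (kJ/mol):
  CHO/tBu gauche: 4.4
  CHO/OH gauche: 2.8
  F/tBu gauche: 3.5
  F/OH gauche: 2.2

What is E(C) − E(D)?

-0.7 kJ/mol

C (staggered): CHO(0°)/OH(60°) gauche 2.8; CHO(0°)/tBu(300°) gauche 4.4; F(120°)/OH(60°) gauche 2.2 → 9.4 kJ/mol.
D (staggered): CHO(0°)/tBu(60°) gauche 4.4; F(120°)/OH(180°) gauche 2.2; F(120°)/tBu(60°) gauche 3.5 → 10.1 kJ/mol.
E(C) − E(D) = 9.4 − 10.1 = -0.7 kJ/mol.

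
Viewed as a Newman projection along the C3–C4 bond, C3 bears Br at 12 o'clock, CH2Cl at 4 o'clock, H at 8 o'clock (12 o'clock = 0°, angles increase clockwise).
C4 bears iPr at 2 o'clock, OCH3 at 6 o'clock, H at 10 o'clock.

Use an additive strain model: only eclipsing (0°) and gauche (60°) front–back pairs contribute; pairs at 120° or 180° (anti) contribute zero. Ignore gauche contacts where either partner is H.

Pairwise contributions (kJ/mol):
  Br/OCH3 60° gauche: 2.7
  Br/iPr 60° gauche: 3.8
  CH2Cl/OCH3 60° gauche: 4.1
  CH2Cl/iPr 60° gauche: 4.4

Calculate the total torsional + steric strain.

12.3 kJ/mol

This conformer (staggered): Br–iPr gauche, CH2Cl–iPr gauche, CH2Cl–OCH3 gauche; 3.8 + 4.4 + 4.1 = 12.3 kJ/mol.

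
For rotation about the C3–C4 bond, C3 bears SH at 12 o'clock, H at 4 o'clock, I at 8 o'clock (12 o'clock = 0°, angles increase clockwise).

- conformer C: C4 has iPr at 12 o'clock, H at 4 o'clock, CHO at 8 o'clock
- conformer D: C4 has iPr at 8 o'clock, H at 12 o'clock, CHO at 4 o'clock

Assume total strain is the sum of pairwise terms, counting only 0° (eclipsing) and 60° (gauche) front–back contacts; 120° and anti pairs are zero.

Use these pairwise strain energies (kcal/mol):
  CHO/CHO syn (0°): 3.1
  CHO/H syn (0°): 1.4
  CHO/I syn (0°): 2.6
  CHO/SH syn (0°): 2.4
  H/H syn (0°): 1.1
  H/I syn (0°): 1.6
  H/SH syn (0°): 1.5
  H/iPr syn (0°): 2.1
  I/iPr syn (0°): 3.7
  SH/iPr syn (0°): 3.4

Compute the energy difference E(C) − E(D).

+0.5 kcal/mol

C (eclipsed): SH–iPr eclipsed, H–H eclipsed, I–CHO eclipsed; 3.4 + 1.1 + 2.6 = 7.1 kcal/mol.
D (eclipsed): SH–H eclipsed, H–CHO eclipsed, I–iPr eclipsed; 1.5 + 1.4 + 3.7 = 6.6 kcal/mol.
E(C) − E(D) = 7.1 − 6.6 = +0.5 kcal/mol.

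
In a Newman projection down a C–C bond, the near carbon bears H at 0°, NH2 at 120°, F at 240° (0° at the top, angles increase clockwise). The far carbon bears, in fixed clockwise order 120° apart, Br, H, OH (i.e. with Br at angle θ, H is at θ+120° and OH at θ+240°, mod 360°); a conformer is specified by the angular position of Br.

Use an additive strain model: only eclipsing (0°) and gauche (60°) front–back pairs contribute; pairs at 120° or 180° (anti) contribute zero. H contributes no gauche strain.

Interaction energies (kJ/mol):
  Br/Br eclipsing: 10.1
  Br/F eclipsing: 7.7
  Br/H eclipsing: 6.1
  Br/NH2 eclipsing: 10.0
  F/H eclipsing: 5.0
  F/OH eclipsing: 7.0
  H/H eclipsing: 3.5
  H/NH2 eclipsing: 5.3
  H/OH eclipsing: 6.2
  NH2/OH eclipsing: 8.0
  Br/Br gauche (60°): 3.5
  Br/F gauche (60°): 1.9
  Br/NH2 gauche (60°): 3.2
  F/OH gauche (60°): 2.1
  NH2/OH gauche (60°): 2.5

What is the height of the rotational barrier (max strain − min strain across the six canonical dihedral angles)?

15.9 kJ/mol

Br at 0° (eclipsed): H(0°)/Br(0°) eclipsed 6.1; NH2(120°)/H(120°) eclipsed 5.3; F(240°)/OH(240°) eclipsed 7.0 → 18.4 kJ/mol.
Br at 60° (staggered): NH2(120°)/Br(60°) gauche 3.2; F(240°)/OH(300°) gauche 2.1 → 5.3 kJ/mol.
Br at 120° (eclipsed): H(0°)/OH(0°) eclipsed 6.2; NH2(120°)/Br(120°) eclipsed 10.0; F(240°)/H(240°) eclipsed 5.0 → 21.2 kJ/mol.
Br at 180° (staggered): NH2(120°)/Br(180°) gauche 3.2; NH2(120°)/OH(60°) gauche 2.5; F(240°)/Br(180°) gauche 1.9 → 7.6 kJ/mol.
Br at 240° (eclipsed): H(0°)/H(0°) eclipsed 3.5; NH2(120°)/OH(120°) eclipsed 8.0; F(240°)/Br(240°) eclipsed 7.7 → 19.2 kJ/mol.
Br at 300° (staggered): NH2(120°)/OH(180°) gauche 2.5; F(240°)/Br(300°) gauche 1.9; F(240°)/OH(180°) gauche 2.1 → 6.5 kJ/mol.
Max at 120° (21.2 kJ/mol), min at 60° (5.3 kJ/mol); barrier = 15.9 kJ/mol.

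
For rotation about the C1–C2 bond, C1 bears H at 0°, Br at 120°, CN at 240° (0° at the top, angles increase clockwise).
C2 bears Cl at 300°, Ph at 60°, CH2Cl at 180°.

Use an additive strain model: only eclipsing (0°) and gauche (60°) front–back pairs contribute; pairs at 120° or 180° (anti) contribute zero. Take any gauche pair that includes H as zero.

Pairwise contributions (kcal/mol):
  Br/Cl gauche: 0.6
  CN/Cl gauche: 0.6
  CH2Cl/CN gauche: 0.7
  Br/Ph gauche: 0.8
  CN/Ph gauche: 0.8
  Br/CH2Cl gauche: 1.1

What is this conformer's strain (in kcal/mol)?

3.2 kcal/mol

This conformer (staggered): Br–Ph gauche, Br–CH2Cl gauche, CN–Cl gauche, CN–CH2Cl gauche; 0.8 + 1.1 + 0.6 + 0.7 = 3.2 kcal/mol.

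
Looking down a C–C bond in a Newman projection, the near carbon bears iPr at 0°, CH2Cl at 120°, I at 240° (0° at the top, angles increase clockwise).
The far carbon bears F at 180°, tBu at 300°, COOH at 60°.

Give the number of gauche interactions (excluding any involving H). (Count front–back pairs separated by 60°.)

6

Non-H gauche pairs: iPr(0°)/tBu(300°); iPr(0°)/COOH(60°); CH2Cl(120°)/F(180°); CH2Cl(120°)/COOH(60°); I(240°)/F(180°); I(240°)/tBu(300°) — 6 interactions.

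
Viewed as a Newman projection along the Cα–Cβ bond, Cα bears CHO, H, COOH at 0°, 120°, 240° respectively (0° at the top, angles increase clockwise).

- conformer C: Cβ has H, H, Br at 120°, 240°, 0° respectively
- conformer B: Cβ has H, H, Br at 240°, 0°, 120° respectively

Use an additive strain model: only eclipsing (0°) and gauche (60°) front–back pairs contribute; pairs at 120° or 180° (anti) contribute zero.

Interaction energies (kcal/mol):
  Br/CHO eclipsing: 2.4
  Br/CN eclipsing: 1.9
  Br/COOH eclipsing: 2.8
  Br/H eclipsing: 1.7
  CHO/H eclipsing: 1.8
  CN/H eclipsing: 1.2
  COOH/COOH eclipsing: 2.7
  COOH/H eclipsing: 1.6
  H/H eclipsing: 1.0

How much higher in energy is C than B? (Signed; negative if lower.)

C (eclipsed): CHO(0°)/Br(0°) eclipsed 2.4; H(120°)/H(120°) eclipsed 1.0; COOH(240°)/H(240°) eclipsed 1.6 → 5.0 kcal/mol.
B (eclipsed): CHO(0°)/H(0°) eclipsed 1.8; H(120°)/Br(120°) eclipsed 1.7; COOH(240°)/H(240°) eclipsed 1.6 → 5.1 kcal/mol.
E(C) − E(B) = 5.0 − 5.1 = -0.1 kcal/mol.

-0.1 kcal/mol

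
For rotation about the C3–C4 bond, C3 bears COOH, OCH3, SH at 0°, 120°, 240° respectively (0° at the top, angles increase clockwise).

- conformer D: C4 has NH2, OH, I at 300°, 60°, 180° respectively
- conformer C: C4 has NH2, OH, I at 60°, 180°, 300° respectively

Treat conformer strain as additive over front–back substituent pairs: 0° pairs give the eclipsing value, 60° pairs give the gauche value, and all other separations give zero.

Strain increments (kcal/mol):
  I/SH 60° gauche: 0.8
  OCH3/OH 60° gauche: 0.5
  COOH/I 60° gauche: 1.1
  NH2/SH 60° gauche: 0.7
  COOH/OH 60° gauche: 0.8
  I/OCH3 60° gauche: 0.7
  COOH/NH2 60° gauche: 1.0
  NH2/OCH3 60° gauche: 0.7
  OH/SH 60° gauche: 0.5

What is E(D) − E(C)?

D is staggered. COOH at 0° is gauche with NH2 at 300° (1.0); COOH at 0° is gauche with OH at 60° (0.8); OCH3 at 120° is gauche with OH at 60° (0.5); OCH3 at 120° is gauche with I at 180° (0.7); SH at 240° is gauche with NH2 at 300° (0.7); SH at 240° is gauche with I at 180° (0.8). Total 4.5 kcal/mol.
C is staggered. COOH at 0° is gauche with NH2 at 60° (1.0); COOH at 0° is gauche with I at 300° (1.1); OCH3 at 120° is gauche with NH2 at 60° (0.7); OCH3 at 120° is gauche with OH at 180° (0.5); SH at 240° is gauche with OH at 180° (0.5); SH at 240° is gauche with I at 300° (0.8). Total 4.6 kcal/mol.
E(D) − E(C) = 4.5 − 4.6 = -0.1 kcal/mol.

-0.1 kcal/mol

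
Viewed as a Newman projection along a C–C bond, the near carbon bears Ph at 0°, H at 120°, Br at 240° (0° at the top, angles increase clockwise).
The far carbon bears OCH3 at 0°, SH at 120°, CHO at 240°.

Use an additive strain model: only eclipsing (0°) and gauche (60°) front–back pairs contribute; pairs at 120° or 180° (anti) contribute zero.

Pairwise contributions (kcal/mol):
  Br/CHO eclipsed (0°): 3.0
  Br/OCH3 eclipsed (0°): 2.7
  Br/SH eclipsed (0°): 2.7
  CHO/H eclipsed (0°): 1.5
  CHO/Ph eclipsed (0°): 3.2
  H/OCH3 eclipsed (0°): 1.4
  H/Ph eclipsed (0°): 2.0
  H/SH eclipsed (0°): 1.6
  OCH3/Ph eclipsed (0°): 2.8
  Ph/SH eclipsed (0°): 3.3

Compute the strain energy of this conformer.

7.4 kcal/mol

This conformer (eclipsed): Ph–OCH3 eclipsed, H–SH eclipsed, Br–CHO eclipsed; 2.8 + 1.6 + 3.0 = 7.4 kcal/mol.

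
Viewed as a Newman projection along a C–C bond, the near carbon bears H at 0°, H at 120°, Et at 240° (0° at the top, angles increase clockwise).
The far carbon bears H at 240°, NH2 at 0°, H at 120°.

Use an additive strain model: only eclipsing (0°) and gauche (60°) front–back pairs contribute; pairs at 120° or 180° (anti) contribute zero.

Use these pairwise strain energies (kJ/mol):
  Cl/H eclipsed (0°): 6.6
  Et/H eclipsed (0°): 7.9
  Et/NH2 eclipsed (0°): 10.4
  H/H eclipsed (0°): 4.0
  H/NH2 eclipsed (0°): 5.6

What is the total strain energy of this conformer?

17.5 kJ/mol

This conformer (eclipsed): H–NH2 eclipsed, H–H eclipsed, Et–H eclipsed; 5.6 + 4.0 + 7.9 = 17.5 kJ/mol.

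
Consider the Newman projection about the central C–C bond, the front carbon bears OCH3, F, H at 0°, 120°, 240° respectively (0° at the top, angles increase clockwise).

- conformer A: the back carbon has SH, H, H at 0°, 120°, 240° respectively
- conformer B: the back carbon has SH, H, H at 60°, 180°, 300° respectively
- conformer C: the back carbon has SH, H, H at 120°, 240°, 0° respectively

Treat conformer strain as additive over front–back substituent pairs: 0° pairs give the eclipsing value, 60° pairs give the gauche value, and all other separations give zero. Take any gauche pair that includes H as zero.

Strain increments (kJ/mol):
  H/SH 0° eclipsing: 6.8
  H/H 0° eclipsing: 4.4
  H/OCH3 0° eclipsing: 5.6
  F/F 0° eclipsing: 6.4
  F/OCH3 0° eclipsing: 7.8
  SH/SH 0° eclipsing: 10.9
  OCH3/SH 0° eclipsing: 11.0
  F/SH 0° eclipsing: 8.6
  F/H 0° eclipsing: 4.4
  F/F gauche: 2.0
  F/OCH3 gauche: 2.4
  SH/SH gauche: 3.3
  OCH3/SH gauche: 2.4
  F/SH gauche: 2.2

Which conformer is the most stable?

A (eclipsed): OCH3–SH eclipsed, F–H eclipsed, H–H eclipsed; 11.0 + 4.4 + 4.4 = 19.8 kJ/mol.
B (staggered): OCH3–SH gauche, F–SH gauche; 2.4 + 2.2 = 4.6 kJ/mol.
C (eclipsed): OCH3–H eclipsed, F–SH eclipsed, H–H eclipsed; 5.6 + 8.6 + 4.4 = 18.6 kJ/mol.
B has the lowest total (4.6 kJ/mol).

B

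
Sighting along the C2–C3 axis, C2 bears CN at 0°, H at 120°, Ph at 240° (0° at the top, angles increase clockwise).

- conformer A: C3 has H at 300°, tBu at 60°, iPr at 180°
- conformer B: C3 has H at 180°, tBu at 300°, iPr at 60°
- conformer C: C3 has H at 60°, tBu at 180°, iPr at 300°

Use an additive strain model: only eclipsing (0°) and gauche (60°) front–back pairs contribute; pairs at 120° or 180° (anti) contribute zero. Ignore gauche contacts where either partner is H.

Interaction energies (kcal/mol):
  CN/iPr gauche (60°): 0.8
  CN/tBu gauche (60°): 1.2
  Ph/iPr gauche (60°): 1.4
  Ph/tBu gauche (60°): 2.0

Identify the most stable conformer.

A (staggered): CN–tBu gauche, Ph–iPr gauche; 1.2 + 1.4 = 2.6 kcal/mol.
B (staggered): CN–tBu gauche, CN–iPr gauche, Ph–tBu gauche; 1.2 + 0.8 + 2.0 = 4.0 kcal/mol.
C (staggered): CN–iPr gauche, Ph–tBu gauche, Ph–iPr gauche; 0.8 + 2.0 + 1.4 = 4.2 kcal/mol.
A has the lowest total (2.6 kcal/mol).

A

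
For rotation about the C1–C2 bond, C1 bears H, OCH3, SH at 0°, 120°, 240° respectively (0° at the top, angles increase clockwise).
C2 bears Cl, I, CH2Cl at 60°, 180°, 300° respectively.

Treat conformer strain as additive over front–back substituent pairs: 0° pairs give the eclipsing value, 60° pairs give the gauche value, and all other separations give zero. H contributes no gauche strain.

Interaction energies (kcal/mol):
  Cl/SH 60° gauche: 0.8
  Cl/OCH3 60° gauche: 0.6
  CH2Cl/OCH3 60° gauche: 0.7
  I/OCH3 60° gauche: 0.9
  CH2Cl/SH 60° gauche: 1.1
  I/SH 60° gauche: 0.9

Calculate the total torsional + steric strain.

This conformer (staggered): OCH3–Cl gauche, OCH3–I gauche, SH–I gauche, SH–CH2Cl gauche; 0.6 + 0.9 + 0.9 + 1.1 = 3.5 kcal/mol.

3.5 kcal/mol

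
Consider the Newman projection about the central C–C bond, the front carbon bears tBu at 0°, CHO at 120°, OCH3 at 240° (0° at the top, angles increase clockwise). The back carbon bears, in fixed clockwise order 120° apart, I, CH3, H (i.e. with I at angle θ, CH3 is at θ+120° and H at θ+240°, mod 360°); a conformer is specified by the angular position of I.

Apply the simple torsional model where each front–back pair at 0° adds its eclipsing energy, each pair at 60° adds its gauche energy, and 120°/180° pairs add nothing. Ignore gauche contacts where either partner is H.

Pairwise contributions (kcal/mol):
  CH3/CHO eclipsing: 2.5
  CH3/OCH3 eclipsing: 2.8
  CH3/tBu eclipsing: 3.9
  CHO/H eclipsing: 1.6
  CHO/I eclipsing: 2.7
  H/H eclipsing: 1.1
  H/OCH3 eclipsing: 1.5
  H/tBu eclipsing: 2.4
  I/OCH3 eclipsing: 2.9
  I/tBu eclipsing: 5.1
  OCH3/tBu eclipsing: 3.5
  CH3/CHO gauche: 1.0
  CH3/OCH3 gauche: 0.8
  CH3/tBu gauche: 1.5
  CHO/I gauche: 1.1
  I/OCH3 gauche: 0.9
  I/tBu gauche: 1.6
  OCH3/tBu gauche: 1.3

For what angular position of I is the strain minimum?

180°

I at 0° (eclipsed): tBu–I eclipsed, CHO–CH3 eclipsed, OCH3–H eclipsed; 5.1 + 2.5 + 1.5 = 9.1 kcal/mol.
I at 60° (staggered): tBu–I gauche, CHO–I gauche, CHO–CH3 gauche, OCH3–CH3 gauche; 1.6 + 1.1 + 1.0 + 0.8 = 4.5 kcal/mol.
I at 120° (eclipsed): tBu–H eclipsed, CHO–I eclipsed, OCH3–CH3 eclipsed; 2.4 + 2.7 + 2.8 = 7.9 kcal/mol.
I at 180° (staggered): tBu–CH3 gauche, CHO–I gauche, OCH3–I gauche, OCH3–CH3 gauche; 1.5 + 1.1 + 0.9 + 0.8 = 4.3 kcal/mol.
I at 240° (eclipsed): tBu–CH3 eclipsed, CHO–H eclipsed, OCH3–I eclipsed; 3.9 + 1.6 + 2.9 = 8.4 kcal/mol.
I at 300° (staggered): tBu–I gauche, tBu–CH3 gauche, CHO–CH3 gauche, OCH3–I gauche; 1.6 + 1.5 + 1.0 + 0.9 = 5.0 kcal/mol.
The minimum (4.3 kcal/mol) occurs with I at 180°.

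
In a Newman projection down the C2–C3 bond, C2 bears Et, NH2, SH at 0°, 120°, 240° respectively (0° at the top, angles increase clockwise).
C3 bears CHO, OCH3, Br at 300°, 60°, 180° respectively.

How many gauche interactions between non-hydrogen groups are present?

6

Non-H gauche pairs: Et(0°)/CHO(300°); Et(0°)/OCH3(60°); NH2(120°)/OCH3(60°); NH2(120°)/Br(180°); SH(240°)/CHO(300°); SH(240°)/Br(180°) — 6 interactions.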